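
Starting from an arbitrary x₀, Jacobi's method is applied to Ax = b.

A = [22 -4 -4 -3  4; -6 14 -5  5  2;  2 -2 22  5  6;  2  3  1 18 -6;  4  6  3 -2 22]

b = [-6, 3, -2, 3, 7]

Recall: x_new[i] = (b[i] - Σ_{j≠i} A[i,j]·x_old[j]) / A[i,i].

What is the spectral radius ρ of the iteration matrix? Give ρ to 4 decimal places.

A = D + L + U where D = diag(22, 14, 22, 18, 22).
Jacobi T = -D⁻¹(L+U): T[1,2] = -(-5)/(14) = +0.3571; T[1,1] = 0.
  T[0,:] = [+0.0000, +0.1818, +0.1818, +0.1364, -0.1818]
  T[1,:] = [+0.4286, +0.0000, +0.3571, -0.3571, -0.1429]
  T[2,:] = [-0.0909, +0.0909, +0.0000, -0.2273, -0.2727]
  T[3,:] = [-0.1111, -0.1667, -0.0556, +0.0000, +0.3333]
  T[4,:] = [-0.1818, -0.2727, -0.1364, +0.0909, +0.0000]
eigenvalue magnitudes: 0.7147, 0.3365, 0.3365, 0.2032, 0.2032.
ρ = 0.7147; 0.7147 < 1, so it converges for any x₀.

0.7147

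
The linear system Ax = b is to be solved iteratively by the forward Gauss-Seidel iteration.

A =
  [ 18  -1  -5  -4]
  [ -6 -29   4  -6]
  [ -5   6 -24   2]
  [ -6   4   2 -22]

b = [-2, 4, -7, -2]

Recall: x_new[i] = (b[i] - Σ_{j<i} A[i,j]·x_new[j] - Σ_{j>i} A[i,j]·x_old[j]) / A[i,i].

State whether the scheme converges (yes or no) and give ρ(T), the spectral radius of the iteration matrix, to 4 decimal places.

yes, ρ = 0.1613

Split A = D + L + U, D = diag(18, -29, -24, -22).
Gauss-Seidel: T = -(D+L)⁻¹U, row 0 first, T[0,2] = -(-5)/(18) = +0.2778; later rows by forward substitution.
  T[0,:] = [+0.0000 +0.0556 +0.2778 +0.2222]
  T[1,:] = [+0.0000 -0.0115 +0.0805 -0.2529]
  T[2,:] = [+0.0000 -0.0144 -0.0378 -0.0262]
  T[3,:] = [+0.0000 -0.0186 -0.0646 -0.1090]
|eigenvalues of T|: 0.1613, 0.0329, 0.0329, 0.0000.
spectral radius ρ = 0.1613; 0.1613 < 1: convergent.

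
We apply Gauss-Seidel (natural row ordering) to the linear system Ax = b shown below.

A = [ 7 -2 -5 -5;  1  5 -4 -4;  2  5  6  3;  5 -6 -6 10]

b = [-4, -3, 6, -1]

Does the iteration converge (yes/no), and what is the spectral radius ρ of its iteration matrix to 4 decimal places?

no, ρ = 1.3430

Diagonal D = diag(7, 5, 6, 10); L, U strict lower/upper.
Gauss-Seidel: T = -(D+L)⁻¹U, row 0 first, T[0,2] = -(-5)/(7) = +0.7143; later rows by forward substitution.
  T[0,:] = [+0.0000  +0.2857  +0.7143  +0.7143]
  T[1,:] = [+0.0000  -0.0571  +0.6571  +0.6571]
  T[2,:] = [+0.0000  -0.0476  -0.7857  -1.2857]
  T[3,:] = [+0.0000  -0.2057  -0.4343  -0.7343]
|λ(T)| sorted: 1.3430, 0.3543, 0.1201, 0.0000.
spectral radius ρ = 1.3430; 1.3430 > 1 ⇒ diverges.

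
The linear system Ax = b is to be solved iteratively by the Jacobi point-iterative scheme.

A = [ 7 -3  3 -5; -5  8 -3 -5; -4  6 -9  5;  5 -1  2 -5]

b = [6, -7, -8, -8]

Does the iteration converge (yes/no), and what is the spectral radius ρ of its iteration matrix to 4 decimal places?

no, ρ = 1.2861

Write A = D+L+U with D = diag(7, 8, -9, -5).
Jacobi: T = -D⁻¹(L+U), T[3,2] = -(2)/(-5) = +0.4000; T[3,3] = 0.
  T[0,:] = [+0.0000 +0.4286 -0.4286 +0.7143]
  T[1,:] = [+0.6250 +0.0000 +0.3750 +0.6250]
  T[2,:] = [-0.4444 +0.6667 +0.0000 +0.5556]
  T[3,:] = [+1.0000 -0.2000 +0.4000 +0.0000]
|eigenvalues of T|: 1.2861, 1.0217, 0.5238, 0.2594.
ρ = 1.2861; 1.2861 > 1, so it fails to converge.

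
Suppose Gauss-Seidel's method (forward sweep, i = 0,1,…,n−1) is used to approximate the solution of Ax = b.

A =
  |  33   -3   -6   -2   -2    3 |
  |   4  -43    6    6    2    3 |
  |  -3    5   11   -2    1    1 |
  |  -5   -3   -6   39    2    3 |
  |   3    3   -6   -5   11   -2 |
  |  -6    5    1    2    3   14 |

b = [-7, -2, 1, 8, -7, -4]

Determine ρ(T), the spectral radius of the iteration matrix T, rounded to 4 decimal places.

Split A = D + L + U, D = diag(33, -43, 11, 39, 11, 14).
GS T = -(D+L)⁻¹U: row 0 first, T[0,2] = -(-6)/(33) = +0.1818; later rows by forward substitution.
  T[0,:] = [+0.0000 +0.0909 +0.1818 +0.0606 +0.0606 -0.0909]
  T[1,:] = [+0.0000 +0.0085 +0.1564 +0.1452 +0.0521 +0.0613]
  T[2,:] = [+0.0000 +0.0209 -0.0215 +0.1324 -0.0981 -0.1436]
  T[3,:] = [+0.0000 +0.0155 +0.0320 +0.0393 -0.0546 -0.1059]
  T[4,:] = [+0.0000 -0.0086 -0.0894 +0.0339 -0.1091 +0.0634]
  T[5,:] = [+0.0000 +0.0341 +0.0382 -0.0482 +0.0455 -0.0491]
moduli |λ_i(T)| = 0.1560, 0.1241, 0.1027, 0.1027, 0.0452, 0.0000.
ρ(T) = max|λ| = 0.1560; 0.1560 < 1, so it converges for any x₀.

0.1560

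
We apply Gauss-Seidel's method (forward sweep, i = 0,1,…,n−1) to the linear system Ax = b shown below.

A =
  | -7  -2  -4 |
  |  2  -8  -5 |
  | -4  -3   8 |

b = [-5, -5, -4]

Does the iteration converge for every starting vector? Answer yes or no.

yes

Split A = D + L + U, D = diag(-7, -8, 8).
Gauss-Seidel: T = -(D+L)⁻¹U, row 0 first, T[0,2] = -(-4)/(-7) = -0.5714; later rows by forward substitution.
  T[0,:] = [+0.0000  -0.2857  -0.5714]
  T[1,:] = [+0.0000  -0.0714  -0.7679]
  T[2,:] = [+0.0000  -0.1696  -0.5737]
|roots of det(T-λI)|: 0.7622, 0.1171, 0.0000.
spectral radius ρ = 0.7622; 0.7622 < 1 ⇒ converges.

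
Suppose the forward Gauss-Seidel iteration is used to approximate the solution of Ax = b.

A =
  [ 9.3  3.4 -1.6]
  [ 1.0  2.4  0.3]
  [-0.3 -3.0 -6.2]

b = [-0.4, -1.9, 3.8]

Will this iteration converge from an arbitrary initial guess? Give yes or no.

yes

Write A = D+L+U with D = diag(9.3, 2.4, -6.2).
Gauss-Seidel: T = -(D+L)⁻¹U, row 0 first, T[0,1] = -(3.4)/(9.3) = -0.3656; later rows by forward substitution.
  T[0,:] = [+0.0000, -0.3656, +0.1720]
  T[1,:] = [+0.0000, +0.1523, -0.1967]
  T[2,:] = [+0.0000, -0.0560, +0.0868]
moduli |λ_i(T)| = 0.2295, 0.0096, 0.0000.
spectral radius ρ = 0.2295; 0.2295 < 1 ⇒ converges.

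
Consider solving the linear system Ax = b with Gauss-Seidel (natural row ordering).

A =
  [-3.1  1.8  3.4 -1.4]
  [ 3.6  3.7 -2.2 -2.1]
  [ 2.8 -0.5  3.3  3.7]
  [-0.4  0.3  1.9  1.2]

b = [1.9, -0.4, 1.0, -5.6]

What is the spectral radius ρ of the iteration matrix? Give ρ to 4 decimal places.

A = D + L + U where D = diag(-3.1, 3.7, 3.3, 1.2).
Gauss-Seidel: T = -(D+L)⁻¹U, row 0 first, T[0,1] = -(1.8)/(-3.1) = +0.5806; later rows by forward substitution.
  T[0,:] = [+0.0000  +0.5806  +1.0968  -0.4516]
  T[1,:] = [+0.0000  -0.5650  -0.4725  +1.0070]
  T[2,:] = [+0.0000  -0.5783  -1.0022  -0.5855]
  T[3,:] = [+0.0000  +1.2504  +2.0705  +0.5247]
|λ(T)| sorted: 1.4880, 0.2945, 0.2945, 0.0000.
ρ = 1.4880; 1.4880 > 1, so it fails to converge.

1.4880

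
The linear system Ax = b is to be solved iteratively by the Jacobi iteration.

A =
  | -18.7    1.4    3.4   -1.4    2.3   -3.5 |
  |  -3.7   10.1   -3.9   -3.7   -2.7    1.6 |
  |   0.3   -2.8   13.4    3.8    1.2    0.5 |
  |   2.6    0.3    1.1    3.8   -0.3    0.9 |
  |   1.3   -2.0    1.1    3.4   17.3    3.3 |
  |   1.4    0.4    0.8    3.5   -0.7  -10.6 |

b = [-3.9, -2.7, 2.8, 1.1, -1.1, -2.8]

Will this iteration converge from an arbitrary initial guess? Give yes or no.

Diagonal D = diag(-18.7, 10.1, 13.4, 3.8, 17.3, -10.6); L, U strict lower/upper.
Jacobi T = -D⁻¹(L+U): T[3,0] = -(2.6)/(3.8) = -0.6842; T[3,3] = 0.
  T[0,:] = [+0.0000  +0.0749  +0.1818  -0.0749  +0.1230  -0.1872]
  T[1,:] = [+0.3663  +0.0000  +0.3861  +0.3663  +0.2673  -0.1584]
  T[2,:] = [-0.0224  +0.2090  +0.0000  -0.2836  -0.0896  -0.0373]
  T[3,:] = [-0.6842  -0.0789  -0.2895  +0.0000  +0.0789  -0.2368]
  T[4,:] = [-0.0751  +0.1156  -0.0636  -0.1965  +0.0000  -0.1908]
  T[5,:] = [+0.1321  +0.0377  +0.0755  +0.3302  -0.0660  +0.0000]
|roots of det(T-λI)|: 0.5503, 0.3235, 0.3235, 0.2712, 0.1128, 0.1128.
ρ = 0.5503; 0.5503 < 1 ⇒ converges.

yes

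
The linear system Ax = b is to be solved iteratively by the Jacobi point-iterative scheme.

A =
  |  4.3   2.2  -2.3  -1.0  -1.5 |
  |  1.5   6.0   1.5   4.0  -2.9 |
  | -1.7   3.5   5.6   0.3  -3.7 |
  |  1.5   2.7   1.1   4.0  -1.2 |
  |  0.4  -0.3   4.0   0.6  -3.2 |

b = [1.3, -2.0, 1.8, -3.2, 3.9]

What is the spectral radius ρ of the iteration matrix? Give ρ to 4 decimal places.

1.3438

Let D = diag(4.3, 6, 5.6, 4, -3.2); L, U the strict triangles.
T_J = -D⁻¹(L+U): T[1,0] = -(1.5)/(6) = -0.2500; T[1,1] = 0.
  T[0,:] = [+0.0000 -0.5116 +0.5349 +0.2326 +0.3488]
  T[1,:] = [-0.2500 +0.0000 -0.2500 -0.6667 +0.4833]
  T[2,:] = [+0.3036 -0.6250 +0.0000 -0.0536 +0.6607]
  T[3,:] = [-0.3750 -0.6750 -0.2750 +0.0000 +0.3000]
  T[4,:] = [+0.1250 -0.0938 +1.2500 +0.1875 +0.0000]
|λ(T)| sorted: 1.3438, 0.9202, 0.9202, 0.2299, 0.2299.
spectral radius ρ = 1.3438; 1.3438 > 1, so it fails to converge.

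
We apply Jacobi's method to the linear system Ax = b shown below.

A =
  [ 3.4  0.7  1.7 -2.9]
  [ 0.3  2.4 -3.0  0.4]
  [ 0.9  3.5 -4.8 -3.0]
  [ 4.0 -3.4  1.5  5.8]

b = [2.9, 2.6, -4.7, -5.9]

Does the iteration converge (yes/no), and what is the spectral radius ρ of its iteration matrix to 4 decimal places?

A = D + L + U where D = diag(3.4, 2.4, -4.8, 5.8).
Jacobi: T = -D⁻¹(L+U), T[3,1] = -(-3.4)/(5.8) = +0.5862; T[3,3] = 0.
  T[0,:] = [+0.0000, -0.2059, -0.5000, +0.8529]
  T[1,:] = [-0.1250, +0.0000, +1.2500, -0.1667]
  T[2,:] = [+0.1875, +0.7292, +0.0000, -0.6250]
  T[3,:] = [-0.6897, +0.5862, -0.2586, +0.0000]
moduli |λ_i(T)| = 1.1594, 0.8305, 0.8305, 0.6037.
ρ = 1.1594; 1.1594 > 1, so it fails to converge.

no, ρ = 1.1594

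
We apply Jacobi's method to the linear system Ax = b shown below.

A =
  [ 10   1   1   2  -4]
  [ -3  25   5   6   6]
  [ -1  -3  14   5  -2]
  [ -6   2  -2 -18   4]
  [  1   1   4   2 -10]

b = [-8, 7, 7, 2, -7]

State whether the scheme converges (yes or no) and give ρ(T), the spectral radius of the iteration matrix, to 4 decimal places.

Write A = D+L+U with D = diag(10, 25, 14, -18, -10).
Jacobi T = -D⁻¹(L+U): T[4,1] = -(1)/(-10) = +0.1000; T[4,4] = 0.
  T[0,:] = [+0.0000  -0.1000  -0.1000  -0.2000  +0.4000]
  T[1,:] = [+0.1200  +0.0000  -0.2000  -0.2400  -0.2400]
  T[2,:] = [+0.0714  +0.2143  +0.0000  -0.3571  +0.1429]
  T[3,:] = [-0.3333  +0.1111  -0.1111  +0.0000  +0.2222]
  T[4,:] = [+0.1000  +0.1000  +0.4000  +0.2000  +0.0000]
|roots of det(T-λI)|: 0.6181, 0.4031, 0.4031, 0.3983, 0.0141.
ρ = 0.6181; 0.6181 < 1: convergent.

yes, ρ = 0.6181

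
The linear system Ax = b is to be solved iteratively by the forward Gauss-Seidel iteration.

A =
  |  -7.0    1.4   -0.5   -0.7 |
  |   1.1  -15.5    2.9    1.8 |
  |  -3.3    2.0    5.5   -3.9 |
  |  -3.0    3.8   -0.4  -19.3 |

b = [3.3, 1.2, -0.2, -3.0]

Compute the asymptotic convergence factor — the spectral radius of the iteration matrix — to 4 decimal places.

Split A = D + L + U, D = diag(-7, -15.5, 5.5, -19.3).
GS T = -(D+L)⁻¹U: row 0 first, T[0,2] = -(-0.5)/(-7) = -0.0714; later rows by forward substitution.
  T[0,:] = [+0.0000 +0.2000 -0.0714 -0.1000]
  T[1,:] = [+0.0000 +0.0142 +0.1820 +0.1090]
  T[2,:] = [+0.0000 +0.1148 -0.1090 +0.6094]
  T[3,:] = [+0.0000 -0.0307 +0.0492 +0.0244]
moduli |λ_i(T)| = 0.2935, 0.1185, 0.1185, 0.0000.
ρ(T) = max|λ| = 0.2935; 0.2935 < 1 ⇒ converges.

0.2935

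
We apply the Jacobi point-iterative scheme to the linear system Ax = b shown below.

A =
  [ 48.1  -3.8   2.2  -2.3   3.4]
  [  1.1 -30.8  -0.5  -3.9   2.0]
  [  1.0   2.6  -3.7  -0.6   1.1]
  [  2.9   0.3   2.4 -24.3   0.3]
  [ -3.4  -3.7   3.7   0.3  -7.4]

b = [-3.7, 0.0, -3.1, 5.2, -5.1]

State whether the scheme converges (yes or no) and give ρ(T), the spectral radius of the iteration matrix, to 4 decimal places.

yes, ρ = 0.4028

Let D = diag(48.1, -30.8, -3.7, -24.3, -7.4); L, U the strict triangles.
Jacobi T = -D⁻¹(L+U): T[4,3] = -(0.3)/(-7.4) = +0.0405; T[4,4] = 0.
  T[0,:] = [+0.0000, +0.0790, -0.0457, +0.0478, -0.0707]
  T[1,:] = [+0.0357, +0.0000, -0.0162, -0.1266, +0.0649]
  T[2,:] = [+0.2703, +0.7027, +0.0000, -0.1622, +0.2973]
  T[3,:] = [+0.1193, +0.0123, +0.0988, +0.0000, +0.0123]
  T[4,:] = [-0.4595, -0.5000, +0.5000, +0.0405, +0.0000]
|roots of det(T-λI)|: 0.4028, 0.2586, 0.2049, 0.1452, 0.1452.
ρ = 0.4028; 0.4028 < 1 ⇒ converges.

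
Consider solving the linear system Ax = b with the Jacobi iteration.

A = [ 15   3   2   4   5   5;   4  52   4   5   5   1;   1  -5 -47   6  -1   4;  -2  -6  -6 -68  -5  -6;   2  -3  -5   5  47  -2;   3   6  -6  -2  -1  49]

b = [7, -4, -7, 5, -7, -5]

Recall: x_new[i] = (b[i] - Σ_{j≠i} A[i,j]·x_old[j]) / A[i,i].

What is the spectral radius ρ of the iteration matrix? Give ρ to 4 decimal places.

0.3096

Write A = D+L+U with D = diag(15, 52, -47, -68, 47, 49).
T_J = -D⁻¹(L+U): T[2,4] = -(-1)/(-47) = -0.0213; T[2,2] = 0.
  T[0,:] = [+0.0000, -0.2000, -0.1333, -0.2667, -0.3333, -0.3333]
  T[1,:] = [-0.0769, +0.0000, -0.0769, -0.0962, -0.0962, -0.0192]
  T[2,:] = [+0.0213, -0.1064, +0.0000, +0.1277, -0.0213, +0.0851]
  T[3,:] = [-0.0294, -0.0882, -0.0882, +0.0000, -0.0735, -0.0882]
  T[4,:] = [-0.0426, +0.0638, +0.1064, -0.1064, +0.0000, +0.0426]
  T[5,:] = [-0.0612, -0.1224, +0.1224, +0.0408, +0.0204, +0.0000]
|eigenvalues of T|: 0.3096, 0.1912, 0.1912, 0.0500, 0.0500, 0.0314.
ρ = 0.3096; 0.3096 < 1: convergent.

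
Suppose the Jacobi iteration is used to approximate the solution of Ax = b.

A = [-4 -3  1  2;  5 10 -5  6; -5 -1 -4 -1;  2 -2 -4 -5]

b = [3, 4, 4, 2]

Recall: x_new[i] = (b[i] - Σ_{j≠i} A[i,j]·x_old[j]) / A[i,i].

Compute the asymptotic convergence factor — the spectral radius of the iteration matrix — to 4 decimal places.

1.3386

Split A = D + L + U, D = diag(-4, 10, -4, -5).
Jacobi: T = -D⁻¹(L+U), T[2,0] = -(-5)/(-4) = -1.2500; T[2,2] = 0.
  T[0,:] = [+0.0000 -0.7500 +0.2500 +0.5000]
  T[1,:] = [-0.5000 +0.0000 +0.5000 -0.6000]
  T[2,:] = [-1.2500 -0.2500 +0.0000 -0.2500]
  T[3,:] = [+0.4000 -0.4000 -0.8000 +0.0000]
|λ(T)| sorted: 1.3386, 0.8814, 0.8814, 0.5673.
ρ = 1.3386; 1.3386 > 1 ⇒ diverges.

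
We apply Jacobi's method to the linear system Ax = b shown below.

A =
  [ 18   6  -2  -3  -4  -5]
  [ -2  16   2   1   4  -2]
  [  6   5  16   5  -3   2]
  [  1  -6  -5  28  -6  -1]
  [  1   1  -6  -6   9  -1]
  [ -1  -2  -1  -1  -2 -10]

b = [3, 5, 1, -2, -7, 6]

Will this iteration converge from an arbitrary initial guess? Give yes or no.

yes

Diagonal D = diag(18, 16, 16, 28, 9, -10); L, U strict lower/upper.
Jacobi: T = -D⁻¹(L+U), T[4,0] = -(1)/(9) = -0.1111; T[4,4] = 0.
  T[0,:] = [+0.0000  -0.3333  +0.1111  +0.1667  +0.2222  +0.2778]
  T[1,:] = [+0.1250  +0.0000  -0.1250  -0.0625  -0.2500  +0.1250]
  T[2,:] = [-0.3750  -0.3125  +0.0000  -0.3125  +0.1875  -0.1250]
  T[3,:] = [-0.0357  +0.2143  +0.1786  +0.0000  +0.2143  +0.0357]
  T[4,:] = [-0.1111  -0.1111  +0.6667  +0.6667  +0.0000  +0.1111]
  T[5,:] = [-0.1000  -0.2000  -0.1000  -0.1000  -0.2000  +0.0000]
|λ(T)| sorted: 0.5428, 0.3509, 0.3509, 0.2858, 0.2858, 0.0698.
ρ = 0.5428; 0.5428 < 1 ⇒ converges.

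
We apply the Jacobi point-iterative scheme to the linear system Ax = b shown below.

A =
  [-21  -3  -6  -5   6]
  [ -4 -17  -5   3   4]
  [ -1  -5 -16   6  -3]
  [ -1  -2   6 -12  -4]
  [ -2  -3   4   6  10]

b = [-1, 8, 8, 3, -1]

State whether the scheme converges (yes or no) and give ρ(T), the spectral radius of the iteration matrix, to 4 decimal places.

yes, ρ = 0.9086

A = D + L + U where D = diag(-21, -17, -16, -12, 10).
Jacobi: T = -D⁻¹(L+U), T[2,3] = -(6)/(-16) = +0.3750; T[2,2] = 0.
  T[0,:] = [+0.0000  -0.1429  -0.2857  -0.2381  +0.2857]
  T[1,:] = [-0.2353  +0.0000  -0.2941  +0.1765  +0.2353]
  T[2,:] = [-0.0625  -0.3125  +0.0000  +0.3750  -0.1875]
  T[3,:] = [-0.0833  -0.1667  +0.5000  +0.0000  -0.3333]
  T[4,:] = [+0.2000  +0.3000  -0.4000  -0.6000  +0.0000]
|λ(T)| sorted: 0.9086, 0.6424, 0.2655, 0.2655, 0.2640.
ρ = 0.9086; 0.9086 < 1, so it converges for any x₀.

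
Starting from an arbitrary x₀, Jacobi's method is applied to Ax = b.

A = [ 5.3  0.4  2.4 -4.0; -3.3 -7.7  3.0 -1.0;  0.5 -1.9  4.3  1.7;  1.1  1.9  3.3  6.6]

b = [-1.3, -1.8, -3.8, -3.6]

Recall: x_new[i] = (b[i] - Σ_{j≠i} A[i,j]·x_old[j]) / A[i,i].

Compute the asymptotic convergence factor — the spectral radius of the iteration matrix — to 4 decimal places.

0.8963

Diagonal D = diag(5.3, -7.7, 4.3, 6.6); L, U strict lower/upper.
T_J = -D⁻¹(L+U): T[1,0] = -(-3.3)/(-7.7) = -0.4286; T[1,1] = 0.
  T[0,:] = [+0.0000 -0.0755 -0.4528 +0.7547]
  T[1,:] = [-0.4286 +0.0000 +0.3896 -0.1299]
  T[2,:] = [-0.1163 +0.4419 +0.0000 -0.3953]
  T[3,:] = [-0.1667 -0.2879 -0.5000 +0.0000]
moduli |λ_i(T)| = 0.8963, 0.5149, 0.4904, 0.4904.
spectral radius ρ = 0.8963; 0.8963 < 1 ⇒ converges.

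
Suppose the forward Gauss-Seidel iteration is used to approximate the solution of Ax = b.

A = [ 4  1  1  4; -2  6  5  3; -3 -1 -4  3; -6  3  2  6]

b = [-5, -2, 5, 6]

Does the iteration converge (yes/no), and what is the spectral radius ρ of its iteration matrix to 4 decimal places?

no, ρ = 1.1940

Write A = D+L+U with D = diag(4, 6, -4, 6).
T_GS = -(D+L)⁻¹U: row 0 first, T[0,3] = -(4)/(4) = -1.0000; later rows by forward substitution.
  T[0,:] = [+0.0000  -0.2500  -0.2500  -1.0000]
  T[1,:] = [+0.0000  -0.0833  -0.9167  -0.8333]
  T[2,:] = [+0.0000  +0.2083  +0.4167  +1.7083]
  T[3,:] = [+0.0000  -0.2778  +0.0694  -1.1528]
|eigenvalues of T|: 1.1940, 0.5946, 0.2201, 0.0000.
spectral radius ρ = 1.1940; 1.1940 > 1 ⇒ diverges.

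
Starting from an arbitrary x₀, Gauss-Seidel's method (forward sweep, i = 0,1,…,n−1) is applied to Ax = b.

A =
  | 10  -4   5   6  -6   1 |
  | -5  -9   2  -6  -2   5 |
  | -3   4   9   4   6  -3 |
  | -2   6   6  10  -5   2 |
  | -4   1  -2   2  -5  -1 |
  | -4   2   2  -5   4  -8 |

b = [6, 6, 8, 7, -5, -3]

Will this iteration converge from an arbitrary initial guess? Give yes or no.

no

Diagonal D = diag(10, -9, 9, 10, -5, -8); L, U strict lower/upper.
GS T = -(D+L)⁻¹U: row 0 first, T[0,4] = -(-6)/(10) = +0.6000; later rows by forward substitution.
  T[0,:] = [+0.0000 +0.4000 -0.5000 -0.6000 +0.6000 -0.1000]
  T[1,:] = [+0.0000 -0.2222 +0.5000 -0.3333 -0.5556 +0.6111]
  T[2,:] = [+0.0000 +0.2321 -0.3889 -0.4963 -0.2198 +0.0284]
  T[3,:] = [+0.0000 +0.0741 -0.1667 +0.3778 +1.0852 -0.6037]
  T[4,:] = [+0.0000 -0.4277 +0.5889 +0.7630 -0.0691 -0.2506]
  T[5,:] = [+0.0000 -0.4577 +0.6764 +0.2380 -1.2066 +0.4619]
|eigenvalues of T|: 1.4110, 0.7013, 0.7013, 0.0536, 0.0531, 0.0000.
spectral radius ρ = 1.4110; 1.4110 > 1 ⇒ diverges.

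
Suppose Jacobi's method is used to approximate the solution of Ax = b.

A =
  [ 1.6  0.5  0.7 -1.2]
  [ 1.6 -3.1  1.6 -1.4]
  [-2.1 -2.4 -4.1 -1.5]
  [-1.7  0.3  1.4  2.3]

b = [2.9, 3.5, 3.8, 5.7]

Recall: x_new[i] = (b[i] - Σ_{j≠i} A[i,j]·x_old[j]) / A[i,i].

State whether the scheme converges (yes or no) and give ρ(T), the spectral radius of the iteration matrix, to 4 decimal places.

no, ρ = 1.1361

Let D = diag(1.6, -3.1, -4.1, 2.3); L, U the strict triangles.
Jacobi T = -D⁻¹(L+U): T[0,2] = -(0.7)/(1.6) = -0.4375; T[0,0] = 0.
  T[0,:] = [+0.0000  -0.3125  -0.4375  +0.7500]
  T[1,:] = [+0.5161  +0.0000  +0.5161  -0.4516]
  T[2,:] = [-0.5122  -0.5854  +0.0000  -0.3659]
  T[3,:] = [+0.7391  -0.1304  -0.6087  +0.0000]
|eigenvalues of T|: 1.1361, 0.7509, 0.6362, 0.6362.
ρ = 1.1361; 1.1361 > 1: divergent.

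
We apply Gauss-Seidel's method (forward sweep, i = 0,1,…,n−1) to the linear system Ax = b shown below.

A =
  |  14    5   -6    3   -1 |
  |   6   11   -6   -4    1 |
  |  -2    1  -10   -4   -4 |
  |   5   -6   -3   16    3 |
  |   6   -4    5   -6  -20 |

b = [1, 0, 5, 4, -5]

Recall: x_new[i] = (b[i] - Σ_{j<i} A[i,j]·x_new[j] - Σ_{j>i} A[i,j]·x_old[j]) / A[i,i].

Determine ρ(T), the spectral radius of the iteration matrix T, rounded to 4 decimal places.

0.7023

Write A = D+L+U with D = diag(14, 11, -10, 16, -20).
T_GS = -(D+L)⁻¹U: row 0 first, T[0,1] = -(5)/(14) = -0.3571; later rows by forward substitution.
  T[0,:] = [+0.0000  -0.3571  +0.4286  -0.2143  +0.0714]
  T[1,:] = [+0.0000  +0.1948  +0.3117  +0.4805  -0.1299]
  T[2,:] = [+0.0000  +0.0909  -0.0545  -0.3091  -0.4273]
  T[3,:] = [+0.0000  +0.2017  -0.0273  +0.1892  -0.3386]
  T[4,:] = [+0.0000  -0.1839  +0.0608  -0.2944  +0.0422]
|eigenvalues of T|: 0.7023, 0.2624, 0.2624, 0.0906, 0.0000.
ρ(T) = max|λ| = 0.7023; 0.7023 < 1, so it converges for any x₀.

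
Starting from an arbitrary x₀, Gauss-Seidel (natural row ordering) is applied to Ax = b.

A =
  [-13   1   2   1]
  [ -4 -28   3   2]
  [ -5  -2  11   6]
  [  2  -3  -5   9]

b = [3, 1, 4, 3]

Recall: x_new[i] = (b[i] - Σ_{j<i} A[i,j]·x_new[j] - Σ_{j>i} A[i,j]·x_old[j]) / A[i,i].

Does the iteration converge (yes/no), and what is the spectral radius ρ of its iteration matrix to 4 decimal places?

Split A = D + L + U, D = diag(-13, -28, 11, 9).
T_GS = -(D+L)⁻¹U: row 0 first, T[0,3] = -(1)/(-13) = +0.0769; later rows by forward substitution.
  T[0,:] = [+0.0000 +0.0769 +0.1538 +0.0769]
  T[1,:] = [+0.0000 -0.0110 +0.0852 +0.0604]
  T[2,:] = [+0.0000 +0.0330 +0.0854 -0.4995]
  T[3,:] = [+0.0000 -0.0024 +0.0417 -0.2744]
|roots of det(T-λI)|: 0.1891, 0.0783, 0.0674, 0.0000.
spectral radius ρ = 0.1891; 0.1891 < 1 ⇒ converges.

yes, ρ = 0.1891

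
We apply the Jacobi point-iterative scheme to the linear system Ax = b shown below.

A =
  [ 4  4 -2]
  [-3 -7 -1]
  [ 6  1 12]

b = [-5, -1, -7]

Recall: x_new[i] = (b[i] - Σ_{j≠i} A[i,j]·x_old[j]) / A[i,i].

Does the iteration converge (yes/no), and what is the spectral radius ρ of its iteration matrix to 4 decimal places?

Let D = diag(4, -7, 12); L, U the strict triangles.
Jacobi: T = -D⁻¹(L+U), T[0,1] = -(4)/(4) = -1.0000; T[0,0] = 0.
  T[0,:] = [+0.0000 -1.0000 +0.5000]
  T[1,:] = [-0.4286 +0.0000 -0.1429]
  T[2,:] = [-0.5000 -0.0833 +0.0000]
moduli |λ_i(T)| = 0.5385, 0.3154, 0.3154.
ρ = 0.5385; 0.5385 < 1 ⇒ converges.

yes, ρ = 0.5385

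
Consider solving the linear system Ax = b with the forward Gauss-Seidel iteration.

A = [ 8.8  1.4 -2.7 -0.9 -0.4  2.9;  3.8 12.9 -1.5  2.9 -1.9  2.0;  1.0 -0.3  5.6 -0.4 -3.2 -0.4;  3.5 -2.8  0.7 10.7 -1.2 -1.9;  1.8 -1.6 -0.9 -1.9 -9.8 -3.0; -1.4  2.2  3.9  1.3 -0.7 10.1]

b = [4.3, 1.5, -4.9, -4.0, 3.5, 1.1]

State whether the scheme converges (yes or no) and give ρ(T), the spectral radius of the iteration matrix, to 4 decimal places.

Split A = D + L + U, D = diag(8.8, 12.9, 5.6, 10.7, -9.8, 10.1).
GS T = -(D+L)⁻¹U: row 0 first, T[0,4] = -(-0.4)/(8.8) = +0.0455; later rows by forward substitution.
  T[0,:] = [+0.0000 -0.1591 +0.3068 +0.1023 +0.0455 -0.3295]
  T[1,:] = [+0.0000 +0.0469 +0.0259 -0.2549 +0.1339 -0.0580]
  T[2,:] = [+0.0000 +0.0309 -0.0534 +0.0395 +0.5705 +0.1272]
  T[3,:] = [+0.0000 +0.0623 -0.0901 -0.1027 +0.0950 +0.2619]
  T[4,:] = [+0.0000 -0.0518 +0.0745 +0.0767 -0.0843 -0.4196]
  T[5,:] = [+0.0000 -0.0558 +0.0743 +0.0730 -0.2612 -0.1450]
moduli |λ_i(T)| = 0.5856, 0.2213, 0.0947, 0.0947, 0.0054, 0.0000.
ρ(T) = max|λ| = 0.5856; 0.5856 < 1 ⇒ converges.

yes, ρ = 0.5856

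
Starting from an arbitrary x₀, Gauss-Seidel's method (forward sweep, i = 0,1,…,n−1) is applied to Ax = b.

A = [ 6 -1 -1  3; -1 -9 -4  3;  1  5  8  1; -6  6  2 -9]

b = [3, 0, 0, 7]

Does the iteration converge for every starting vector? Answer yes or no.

Diagonal D = diag(6, -9, 8, -9); L, U strict lower/upper.
GS T = -(D+L)⁻¹U: row 0 first, T[0,1] = -(-1)/(6) = +0.1667; later rows by forward substitution.
  T[0,:] = [+0.0000  +0.1667  +0.1667  -0.5000]
  T[1,:] = [+0.0000  -0.0185  -0.4630  +0.3889]
  T[2,:] = [+0.0000  -0.0093  +0.2685  -0.3056]
  T[3,:] = [+0.0000  -0.1255  -0.3601  +0.5247]
eigenvalue magnitudes: 0.6704, 0.1613, 0.0571, 0.0000.
spectral radius ρ = 0.6704; 0.6704 < 1, so it converges for any x₀.

yes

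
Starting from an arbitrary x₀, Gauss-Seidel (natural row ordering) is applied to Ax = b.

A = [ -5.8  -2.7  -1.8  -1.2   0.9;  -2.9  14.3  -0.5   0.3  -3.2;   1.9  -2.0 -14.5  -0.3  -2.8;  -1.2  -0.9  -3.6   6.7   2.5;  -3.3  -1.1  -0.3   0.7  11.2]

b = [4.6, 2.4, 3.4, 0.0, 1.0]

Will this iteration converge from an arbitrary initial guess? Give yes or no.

Split A = D + L + U, D = diag(-5.8, 14.3, -14.5, 6.7, 11.2).
Gauss-Seidel: T = -(D+L)⁻¹U, row 0 first, T[0,4] = -(0.9)/(-5.8) = +0.1552; later rows by forward substitution.
  T[0,:] = [+0.0000 -0.4655 -0.3103 -0.2069 +0.1552]
  T[1,:] = [+0.0000 -0.0944 -0.0280 -0.0629 +0.2552]
  T[2,:] = [+0.0000 -0.0480 -0.0368 -0.0391 -0.2080]
  T[3,:] = [+0.0000 -0.1218 -0.0791 -0.0665 -0.4228]
  T[4,:] = [+0.0000 -0.1401 -0.0902 -0.0640 +0.0916]
|λ(T)| sorted: 0.2392, 0.0843, 0.0843, 0.0218, 0.0000.
spectral radius ρ = 0.2392; 0.2392 < 1: convergent.

yes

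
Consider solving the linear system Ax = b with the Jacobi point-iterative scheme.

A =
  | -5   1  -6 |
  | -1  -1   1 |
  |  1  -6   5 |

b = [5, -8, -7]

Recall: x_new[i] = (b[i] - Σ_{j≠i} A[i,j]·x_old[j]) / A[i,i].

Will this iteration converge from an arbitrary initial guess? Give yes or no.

Diagonal D = diag(-5, -1, 5); L, U strict lower/upper.
Jacobi: T = -D⁻¹(L+U), T[0,2] = -(-6)/(-5) = -1.2000; T[0,0] = 0.
  T[0,:] = [+0.0000 +0.2000 -1.2000]
  T[1,:] = [-1.0000 +0.0000 +1.0000]
  T[2,:] = [-0.2000 +1.2000 +0.0000]
eigenvalue magnitudes: 1.4788, 0.9730, 0.9730.
ρ(T) = max|λ| = 1.4788; 1.4788 > 1: divergent.

no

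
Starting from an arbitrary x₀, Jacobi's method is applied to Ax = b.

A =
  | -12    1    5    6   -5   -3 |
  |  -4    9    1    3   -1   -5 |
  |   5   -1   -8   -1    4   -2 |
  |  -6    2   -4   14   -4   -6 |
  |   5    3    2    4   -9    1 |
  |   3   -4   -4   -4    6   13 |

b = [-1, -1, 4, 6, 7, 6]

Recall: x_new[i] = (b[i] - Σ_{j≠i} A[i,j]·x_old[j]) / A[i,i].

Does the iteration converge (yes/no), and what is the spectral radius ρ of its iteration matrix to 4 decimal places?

Let D = diag(-12, 9, -8, 14, -9, 13); L, U the strict triangles.
Jacobi: T = -D⁻¹(L+U), T[0,3] = -(6)/(-12) = +0.5000; T[0,0] = 0.
  T[0,:] = [+0.0000  +0.0833  +0.4167  +0.5000  -0.4167  -0.2500]
  T[1,:] = [+0.4444  +0.0000  -0.1111  -0.3333  +0.1111  +0.5556]
  T[2,:] = [+0.6250  -0.1250  +0.0000  -0.1250  +0.5000  -0.2500]
  T[3,:] = [+0.4286  -0.1429  +0.2857  +0.0000  +0.2857  +0.4286]
  T[4,:] = [+0.5556  +0.3333  +0.2222  +0.4444  +0.0000  +0.1111]
  T[5,:] = [-0.2308  +0.3077  +0.3077  +0.3077  -0.4615  +0.0000]
eigenvalue magnitudes: 1.1284, 0.8249, 0.3367, 0.3367, 0.3330, 0.3330.
ρ(T) = max|λ| = 1.1284; 1.1284 > 1, so it fails to converge.

no, ρ = 1.1284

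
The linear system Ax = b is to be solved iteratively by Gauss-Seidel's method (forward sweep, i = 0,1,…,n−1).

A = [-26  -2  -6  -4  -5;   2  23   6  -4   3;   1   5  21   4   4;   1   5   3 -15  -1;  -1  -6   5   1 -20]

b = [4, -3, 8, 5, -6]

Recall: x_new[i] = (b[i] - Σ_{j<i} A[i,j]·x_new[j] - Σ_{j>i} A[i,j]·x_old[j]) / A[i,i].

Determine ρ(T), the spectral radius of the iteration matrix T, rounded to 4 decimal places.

Let D = diag(-26, 23, 21, -15, -20); L, U the strict triangles.
T_GS = -(D+L)⁻¹U: row 0 first, T[0,4] = -(-5)/(-26) = -0.1923; later rows by forward substitution.
  T[0,:] = [+0.0000, -0.0769, -0.2308, -0.1538, -0.1923]
  T[1,:] = [+0.0000, +0.0067, -0.2408, +0.1873, -0.1137]
  T[2,:] = [+0.0000, +0.0021, +0.0683, -0.2277, -0.1542]
  T[3,:] = [+0.0000, -0.0025, -0.0820, +0.0066, -0.1482]
  T[4,:] = [+0.0000, +0.0022, +0.0968, -0.1051, -0.0022]
moduli |λ_i(T)| = 0.1895, 0.0717, 0.0717, 0.0131, 0.0000.
spectral radius ρ = 0.1895; 0.1895 < 1, so it converges for any x₀.

0.1895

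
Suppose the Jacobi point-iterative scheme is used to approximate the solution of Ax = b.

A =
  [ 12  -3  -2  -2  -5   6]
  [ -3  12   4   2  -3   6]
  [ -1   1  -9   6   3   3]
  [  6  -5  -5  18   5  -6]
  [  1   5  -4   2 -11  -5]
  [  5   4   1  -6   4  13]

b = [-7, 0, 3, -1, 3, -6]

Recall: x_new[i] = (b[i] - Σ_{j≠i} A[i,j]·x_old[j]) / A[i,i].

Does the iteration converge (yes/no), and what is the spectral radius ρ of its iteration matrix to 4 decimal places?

A = D + L + U where D = diag(12, 12, -9, 18, -11, 13).
T_J = -D⁻¹(L+U): T[1,0] = -(-3)/(12) = +0.2500; T[1,1] = 0.
  T[0,:] = [+0.0000, +0.2500, +0.1667, +0.1667, +0.4167, -0.5000]
  T[1,:] = [+0.2500, +0.0000, -0.3333, -0.1667, +0.2500, -0.5000]
  T[2,:] = [-0.1111, +0.1111, +0.0000, +0.6667, +0.3333, +0.3333]
  T[3,:] = [-0.3333, +0.2778, +0.2778, +0.0000, -0.2778, +0.3333]
  T[4,:] = [+0.0909, +0.4545, -0.3636, +0.1818, +0.0000, -0.4545]
  T[5,:] = [-0.3846, -0.3077, -0.0769, +0.4615, -0.3077, +0.0000]
eigenvalue magnitudes: 1.1465, 0.5371, 0.5371, 0.4504, 0.4504, 0.2617.
ρ = 1.1465; 1.1465 > 1, so it fails to converge.

no, ρ = 1.1465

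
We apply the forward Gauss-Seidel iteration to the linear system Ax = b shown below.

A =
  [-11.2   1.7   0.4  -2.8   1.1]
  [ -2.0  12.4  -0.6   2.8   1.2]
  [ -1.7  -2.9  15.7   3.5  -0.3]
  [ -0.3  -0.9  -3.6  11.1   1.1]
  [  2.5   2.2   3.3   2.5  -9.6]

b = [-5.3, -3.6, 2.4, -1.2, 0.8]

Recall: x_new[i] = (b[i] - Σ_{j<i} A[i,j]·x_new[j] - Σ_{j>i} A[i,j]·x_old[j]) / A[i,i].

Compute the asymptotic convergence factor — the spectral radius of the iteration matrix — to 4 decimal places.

0.1836

A = D + L + U where D = diag(-11.2, 12.4, 15.7, 11.1, -9.6).
T_GS = -(D+L)⁻¹U: row 0 first, T[0,3] = -(-2.8)/(-11.2) = -0.2500; later rows by forward substitution.
  T[0,:] = [+0.0000, +0.1518, +0.0357, -0.2500, +0.0982]
  T[1,:] = [+0.0000, +0.0245, +0.0541, -0.2661, -0.0809]
  T[2,:] = [+0.0000, +0.0210, +0.0139, -0.2992, +0.0148]
  T[3,:] = [+0.0000, +0.0129, +0.0099, -0.1254, -0.0982]
  T[4,:] = [+0.0000, +0.0557, +0.0290, -0.2616, -0.0135]
eigenvalue magnitudes: 0.1836, 0.1304, 0.0420, 0.0420, 0.0000.
spectral radius ρ = 0.1836; 0.1836 < 1, so it converges for any x₀.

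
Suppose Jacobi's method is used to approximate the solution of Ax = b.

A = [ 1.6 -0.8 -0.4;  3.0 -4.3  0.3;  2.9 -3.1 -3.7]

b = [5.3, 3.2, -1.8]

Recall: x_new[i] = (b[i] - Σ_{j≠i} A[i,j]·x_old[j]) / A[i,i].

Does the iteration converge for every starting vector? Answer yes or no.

yes

Let D = diag(1.6, -4.3, -3.7); L, U the strict triangles.
T_J = -D⁻¹(L+U): T[0,2] = -(-0.4)/(1.6) = +0.2500; T[0,0] = 0.
  T[0,:] = [+0.0000, +0.5000, +0.2500]
  T[1,:] = [+0.6977, +0.0000, +0.0698]
  T[2,:] = [+0.7838, -0.8378, +0.0000]
moduli |λ_i(T)| = 0.7971, 0.4976, 0.2995.
spectral radius ρ = 0.7971; 0.7971 < 1: convergent.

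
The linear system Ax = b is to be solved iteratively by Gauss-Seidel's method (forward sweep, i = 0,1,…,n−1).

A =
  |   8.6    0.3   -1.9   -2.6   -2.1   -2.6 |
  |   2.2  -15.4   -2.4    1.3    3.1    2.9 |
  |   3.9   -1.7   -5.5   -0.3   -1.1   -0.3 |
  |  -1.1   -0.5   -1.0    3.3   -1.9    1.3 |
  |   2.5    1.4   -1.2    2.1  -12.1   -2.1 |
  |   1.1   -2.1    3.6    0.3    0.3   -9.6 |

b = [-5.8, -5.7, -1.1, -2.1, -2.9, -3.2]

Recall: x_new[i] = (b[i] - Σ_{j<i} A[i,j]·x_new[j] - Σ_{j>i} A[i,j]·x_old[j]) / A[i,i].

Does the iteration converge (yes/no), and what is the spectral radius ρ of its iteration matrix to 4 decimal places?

yes, ρ = 0.3820

A = D + L + U where D = diag(8.6, -15.4, -5.5, 3.3, -12.1, -9.6).
Gauss-Seidel: T = -(D+L)⁻¹U, row 0 first, T[0,5] = -(-2.6)/(8.6) = +0.3023; later rows by forward substitution.
  T[0,:] = [+0.0000 -0.0349 +0.2209 +0.3023 +0.2442 +0.3023]
  T[1,:] = [+0.0000 -0.0050 -0.1243 +0.1276 +0.2362 +0.2315]
  T[2,:] = [+0.0000 -0.0232 +0.1951 +0.1204 -0.0999 +0.0883]
  T[3,:] = [+0.0000 -0.0194 +0.1139 +0.1566 +0.6627 -0.2313]
  T[4,:] = [+0.0000 -0.0089 +0.0317 +0.0925 +0.2027 -0.1332]
  T[5,:] = [+0.0000 -0.0125 +0.1302 +0.0597 -0.0341 +0.0057]
|λ(T)| sorted: 0.3820, 0.2954, 0.0869, 0.0434, 0.0080, 0.0000.
spectral radius ρ = 0.3820; 0.3820 < 1 ⇒ converges.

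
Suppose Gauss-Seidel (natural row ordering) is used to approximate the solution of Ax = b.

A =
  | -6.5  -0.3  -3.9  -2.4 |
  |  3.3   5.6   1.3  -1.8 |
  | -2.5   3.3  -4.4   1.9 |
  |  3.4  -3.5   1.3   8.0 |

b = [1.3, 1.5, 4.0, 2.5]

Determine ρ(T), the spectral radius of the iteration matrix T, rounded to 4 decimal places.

Split A = D + L + U, D = diag(-6.5, 5.6, -4.4, 8).
GS T = -(D+L)⁻¹U: row 0 first, T[0,1] = -(-0.3)/(-6.5) = -0.0462; later rows by forward substitution.
  T[0,:] = [+0.0000, -0.0462, -0.6000, -0.3692]
  T[1,:] = [+0.0000, +0.0272, +0.1214, +0.5390]
  T[2,:] = [+0.0000, +0.0466, +0.4320, +1.0459]
  T[3,:] = [+0.0000, +0.0239, +0.2379, +0.2228]
moduli |λ_i(T)| = 0.8580, 0.1882, 0.0122, 0.0000.
ρ = 0.8580; 0.8580 < 1 ⇒ converges.

0.8580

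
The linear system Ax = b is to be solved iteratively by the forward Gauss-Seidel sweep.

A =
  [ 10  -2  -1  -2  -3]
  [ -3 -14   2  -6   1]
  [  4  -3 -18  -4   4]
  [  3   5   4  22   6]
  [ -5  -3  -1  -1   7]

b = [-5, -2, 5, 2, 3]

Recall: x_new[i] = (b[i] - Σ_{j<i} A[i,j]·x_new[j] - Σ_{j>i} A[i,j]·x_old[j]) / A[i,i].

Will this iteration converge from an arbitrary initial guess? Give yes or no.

yes

Let D = diag(10, -14, -18, 22, 7); L, U the strict triangles.
T_GS = -(D+L)⁻¹U: row 0 first, T[0,2] = -(-1)/(10) = +0.1000; later rows by forward substitution.
  T[0,:] = [+0.0000, +0.2000, +0.1000, +0.2000, +0.3000]
  T[1,:] = [+0.0000, -0.0429, +0.1214, -0.4714, +0.0071]
  T[2,:] = [+0.0000, +0.0516, +0.0020, -0.0992, +0.2877]
  T[3,:] = [+0.0000, -0.0269, -0.0416, +0.0979, -0.3676]
  T[4,:] = [+0.0000, +0.1280, +0.1178, -0.0594, +0.2059]
|eigenvalues of T|: 0.5119, 0.2118, 0.2118, 0.0539, 0.0000.
spectral radius ρ = 0.5119; 0.5119 < 1 ⇒ converges.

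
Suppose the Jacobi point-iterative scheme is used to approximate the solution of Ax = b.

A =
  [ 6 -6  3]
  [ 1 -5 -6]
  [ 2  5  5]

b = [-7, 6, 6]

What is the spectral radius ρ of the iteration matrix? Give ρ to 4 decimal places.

1.4175

Diagonal D = diag(6, -5, 5); L, U strict lower/upper.
Jacobi: T = -D⁻¹(L+U), T[0,1] = -(-6)/(6) = +1.0000; T[0,0] = 0.
  T[0,:] = [+0.0000 +1.0000 -0.5000]
  T[1,:] = [+0.2000 +0.0000 -1.2000]
  T[2,:] = [-0.4000 -1.0000 +0.0000]
eigenvalue magnitudes: 1.4175, 1.0139, 0.4036.
ρ(T) = max|λ| = 1.4175; 1.4175 > 1, so it fails to converge.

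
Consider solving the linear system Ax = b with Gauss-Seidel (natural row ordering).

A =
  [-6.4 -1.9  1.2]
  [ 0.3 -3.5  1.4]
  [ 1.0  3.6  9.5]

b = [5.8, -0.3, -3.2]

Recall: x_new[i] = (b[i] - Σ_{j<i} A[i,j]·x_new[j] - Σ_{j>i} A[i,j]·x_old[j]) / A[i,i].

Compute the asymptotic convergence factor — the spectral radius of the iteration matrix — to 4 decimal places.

0.2524

Let D = diag(-6.4, -3.5, 9.5); L, U the strict triangles.
GS T = -(D+L)⁻¹U: row 0 first, T[0,2] = -(1.2)/(-6.4) = +0.1875; later rows by forward substitution.
  T[0,:] = [+0.0000, -0.2969, +0.1875]
  T[1,:] = [+0.0000, -0.0254, +0.4161]
  T[2,:] = [+0.0000, +0.0409, -0.1774]
eigenvalue magnitudes: 0.2524, 0.0495, 0.0000.
ρ = 0.2524; 0.2524 < 1 ⇒ converges.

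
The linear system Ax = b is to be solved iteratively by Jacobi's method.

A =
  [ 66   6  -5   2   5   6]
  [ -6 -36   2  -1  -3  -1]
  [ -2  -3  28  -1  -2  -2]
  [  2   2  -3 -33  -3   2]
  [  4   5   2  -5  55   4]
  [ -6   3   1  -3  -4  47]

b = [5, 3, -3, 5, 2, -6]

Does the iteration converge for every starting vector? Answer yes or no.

yes

Split A = D + L + U, D = diag(66, -36, 28, -33, 55, 47).
T_J = -D⁻¹(L+U): T[4,5] = -(4)/(55) = -0.0727; T[4,4] = 0.
  T[0,:] = [+0.0000 -0.0909 +0.0758 -0.0303 -0.0758 -0.0909]
  T[1,:] = [-0.1667 +0.0000 +0.0556 -0.0278 -0.0833 -0.0278]
  T[2,:] = [+0.0714 +0.1071 +0.0000 +0.0357 +0.0714 +0.0714]
  T[3,:] = [+0.0606 +0.0606 -0.0909 +0.0000 -0.0909 +0.0606]
  T[4,:] = [-0.0727 -0.0909 -0.0364 +0.0909 +0.0000 -0.0727]
  T[5,:] = [+0.1277 -0.0638 -0.0213 +0.0638 +0.0851 +0.0000]
|roots of det(T-λI)|: 0.2027, 0.1163, 0.1163, 0.0921, 0.0921, 0.0553.
spectral radius ρ = 0.2027; 0.2027 < 1 ⇒ converges.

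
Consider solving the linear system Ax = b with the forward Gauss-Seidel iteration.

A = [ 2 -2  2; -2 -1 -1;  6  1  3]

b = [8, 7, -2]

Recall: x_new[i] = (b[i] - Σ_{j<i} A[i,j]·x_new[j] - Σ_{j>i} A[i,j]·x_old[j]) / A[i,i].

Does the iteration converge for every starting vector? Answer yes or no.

no

Write A = D+L+U with D = diag(2, -1, 3).
T_GS = -(D+L)⁻¹U: row 0 first, T[0,2] = -(2)/(2) = -1.0000; later rows by forward substitution.
  T[0,:] = [+0.0000  +1.0000  -1.0000]
  T[1,:] = [+0.0000  -2.0000  +1.0000]
  T[2,:] = [+0.0000  -1.3333  +1.6667]
|λ(T)| sorted: 1.5907, 1.2573, 0.0000.
ρ(T) = max|λ| = 1.5907; 1.5907 > 1, so it fails to converge.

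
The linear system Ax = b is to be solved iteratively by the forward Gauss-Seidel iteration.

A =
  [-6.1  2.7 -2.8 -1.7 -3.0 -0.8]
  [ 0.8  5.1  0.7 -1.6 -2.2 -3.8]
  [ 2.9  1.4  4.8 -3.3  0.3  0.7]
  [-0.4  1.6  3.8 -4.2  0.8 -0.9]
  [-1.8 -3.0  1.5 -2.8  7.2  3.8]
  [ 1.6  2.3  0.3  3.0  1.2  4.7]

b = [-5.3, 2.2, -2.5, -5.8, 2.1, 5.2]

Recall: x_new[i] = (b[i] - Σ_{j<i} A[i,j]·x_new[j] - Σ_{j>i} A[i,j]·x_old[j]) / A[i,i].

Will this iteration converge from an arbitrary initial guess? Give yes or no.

Diagonal D = diag(-6.1, 5.1, 4.8, -4.2, 7.2, 4.7); L, U strict lower/upper.
GS T = -(D+L)⁻¹U: row 0 first, T[0,1] = -(2.7)/(-6.1) = +0.4426; later rows by forward substitution.
  T[0,:] = [+0.0000, +0.4426, -0.4590, -0.2787, -0.4918, -0.1311]
  T[1,:] = [+0.0000, -0.0694, -0.0653, +0.3574, +0.5085, +0.7657]
  T[2,:] = [+0.0000, -0.2472, +0.2964, +0.7516, +0.0863, -0.2899]
  T[3,:] = [+0.0000, -0.2922, +0.2870, +0.8427, +0.5091, -0.1724]
  T[4,:] = [+0.0000, +0.0196, -0.0921, +0.2504, +0.2689, -0.2482]
  T[5,:] = [+0.0000, +0.0806, +0.0096, -0.7299, -0.4806, -0.1381]
|roots of det(T-λI)|: 1.3470, 0.4023, 0.3450, 0.3450, 0.0222, 0.0000.
ρ = 1.3470; 1.3470 > 1, so it fails to converge.

no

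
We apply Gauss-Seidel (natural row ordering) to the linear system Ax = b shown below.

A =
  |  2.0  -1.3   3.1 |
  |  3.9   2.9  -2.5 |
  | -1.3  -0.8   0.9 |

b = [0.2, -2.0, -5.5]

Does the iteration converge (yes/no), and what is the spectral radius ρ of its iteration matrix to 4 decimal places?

no, ρ = 1.1799

Write A = D+L+U with D = diag(2, 2.9, 0.9).
T_GS = -(D+L)⁻¹U: row 0 first, T[0,1] = -(-1.3)/(2) = +0.6500; later rows by forward substitution.
  T[0,:] = [+0.0000  +0.6500  -1.5500]
  T[1,:] = [+0.0000  -0.8741  +2.9466]
  T[2,:] = [+0.0000  +0.1619  +0.3803]
|λ(T)| sorted: 1.1799, 0.6860, 0.0000.
ρ = 1.1799; 1.1799 > 1, so it fails to converge.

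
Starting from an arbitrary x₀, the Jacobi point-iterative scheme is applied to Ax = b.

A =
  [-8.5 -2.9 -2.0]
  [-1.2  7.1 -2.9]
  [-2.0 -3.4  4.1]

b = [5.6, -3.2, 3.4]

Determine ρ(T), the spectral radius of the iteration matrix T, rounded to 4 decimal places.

Diagonal D = diag(-8.5, 7.1, 4.1); L, U strict lower/upper.
T_J = -D⁻¹(L+U): T[1,0] = -(-1.2)/(7.1) = +0.1690; T[1,1] = 0.
  T[0,:] = [+0.0000  -0.3412  -0.2353]
  T[1,:] = [+0.1690  +0.0000  +0.4085]
  T[2,:] = [+0.4878  +0.8293  +0.0000]
moduli |λ_i(T)| = 0.5827, 0.4162, 0.4162.
spectral radius ρ = 0.5827; 0.5827 < 1: convergent.

0.5827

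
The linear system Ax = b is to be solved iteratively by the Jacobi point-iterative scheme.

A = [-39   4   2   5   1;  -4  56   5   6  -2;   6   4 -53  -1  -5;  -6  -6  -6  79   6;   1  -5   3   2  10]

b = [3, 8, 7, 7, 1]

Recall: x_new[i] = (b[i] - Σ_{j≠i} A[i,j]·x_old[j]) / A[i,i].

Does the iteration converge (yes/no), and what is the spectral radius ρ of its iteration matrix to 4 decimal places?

yes, ρ = 0.2671

Split A = D + L + U, D = diag(-39, 56, -53, 79, 10).
Jacobi: T = -D⁻¹(L+U), T[0,2] = -(2)/(-39) = +0.0513; T[0,0] = 0.
  T[0,:] = [+0.0000 +0.1026 +0.0513 +0.1282 +0.0256]
  T[1,:] = [+0.0714 +0.0000 -0.0893 -0.1071 +0.0357]
  T[2,:] = [+0.1132 +0.0755 +0.0000 -0.0189 -0.0943]
  T[3,:] = [+0.0759 +0.0759 +0.0759 +0.0000 -0.0759]
  T[4,:] = [-0.1000 +0.5000 -0.3000 -0.2000 +0.0000]
eigenvalue magnitudes: 0.2671, 0.2139, 0.2139, 0.1414, 0.0503.
ρ(T) = max|λ| = 0.2671; 0.2671 < 1, so it converges for any x₀.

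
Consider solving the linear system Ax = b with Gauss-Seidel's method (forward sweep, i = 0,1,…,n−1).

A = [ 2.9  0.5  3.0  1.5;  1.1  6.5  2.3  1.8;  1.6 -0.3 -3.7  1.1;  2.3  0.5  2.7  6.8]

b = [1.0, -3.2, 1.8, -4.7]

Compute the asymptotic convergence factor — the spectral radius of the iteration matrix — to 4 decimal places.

0.5088

Split A = D + L + U, D = diag(2.9, 6.5, -3.7, 6.8).
T_GS = -(D+L)⁻¹U: row 0 first, T[0,2] = -(3)/(2.9) = -1.0345; later rows by forward substitution.
  T[0,:] = [+0.0000 -0.1724 -1.0345 -0.5172]
  T[1,:] = [+0.0000 +0.0292 -0.1788 -0.1894]
  T[2,:] = [+0.0000 -0.0769 -0.4328 +0.0890]
  T[3,:] = [+0.0000 +0.0867 +0.5349 +0.1535]
|λ(T)| sorted: 0.5088, 0.1976, 0.0610, 0.0000.
ρ(T) = max|λ| = 0.5088; 0.5088 < 1 ⇒ converges.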